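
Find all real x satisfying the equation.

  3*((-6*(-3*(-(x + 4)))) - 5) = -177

Step 1. [3*((-6*(-3*(-(x + 4)))) - 5) = -177] divide by the outer 3 ⇒ div: (-6*(-3*(-(x + 4)))) - 5 = -59.
Step 2. [(-6*(-3*(-(x + 4)))) - 5 = -59] peel the -5: add 5 from each side ⇒ sub: -6*(-3*(-(x + 4))) = -54.
Step 3. [-6*(-3*(-(x + 4))) = -54] leading coefficient -6: divide by -6, so div: -3*(-(x + 4)) = 9.
Step 4. [-3*(-(x + 4)) = 9] leading coefficient -3: divide by -3 ⇒ div: -(x + 4) = -3.
Step 5. [-(x + 4) = -3] LHS negated; negate both sides, so neg: x + 4 = 3.
Step 6. [x + 4 = 3] 4 comes off first (subtract 4), so sub: x = -1.

Answer: x ∈ {-1}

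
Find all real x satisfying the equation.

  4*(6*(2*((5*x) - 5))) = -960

Step 1. [4*(6*(2*((5*x) - 5))) = -960] leading coefficient 4: divide by 4 ⇒ div: 6*(2*((5*x) - 5)) = -240.
Step 2. [6*(2*((5*x) - 5)) = -240] LHS = 6·(…); ÷6 both sides ⇒ div: 2*((5*x) - 5) = -40.
Step 3. [2*((5*x) - 5) = -40] 2 out front; divide by 2. So div: (5*x) - 5 = -20.
Step 4. [(5*x) - 5 = -20] the outer -5 inverts by adding 5. So sub: 5*x = -15.
Step 5. [5*x = -15] 5·(inner) — divide through by 5. So div: x = -3.

Answer: x ∈ {-3}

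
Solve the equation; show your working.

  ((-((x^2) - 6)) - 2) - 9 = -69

Step 1. [((-((x^2) - 6)) - 2) - 9 = -69] -9 is outermost — add 9 both sides ⇒ sub: (-((x^2) - 6)) - 2 = -60.
Step 2. [(-((x^2) - 6)) - 2 = -60] -2 is outermost — add 2 both sides ⇒ sub: -((x^2) - 6) = -58.
Step 3. [-((x^2) - 6) = -58] leading − — multiply by −1 ⇒ neg: (x^2) - 6 = 58.
Step 4. [(x^2) - 6 = 58] the outer -6 inverts by adding 6. So sub: x^2 = 64.
Step 5. [x^2 = 64] 64 ≥ 0, LHS is (·)² — take ±√. So sqrt: x = 8 or -8.

Answer: x ∈ {-8, 8}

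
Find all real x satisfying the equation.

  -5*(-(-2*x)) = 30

Step 1. [-5*(-(-2*x)) = 30] LHS = -5·(…); ÷-5 both sides ⇒ div: -(-2*x) = -6.
Step 2. [-(-2*x) = -6] leading − — multiply by −1 ⇒ neg: -2*x = 6.
Step 3. [-2*x = 6] -2·(inner) — divide through by -2, so div: x = -3.

Answer: x ∈ {-3}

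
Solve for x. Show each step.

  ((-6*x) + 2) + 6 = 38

Step 1. [((-6*x) + 2) + 6 = 38] 6 comes off first (subtract 6), so sub: (-6*x) + 2 = 32.
Step 2. [(-6*x) + 2 = 32] the outer +2 inverts by subtracting 2, so sub: -6*x = 30.
Step 3. [-6*x = 30] LHS = -6·(…); ÷-6 both sides ⇒ div: x = -5.

Answer: x ∈ {-5}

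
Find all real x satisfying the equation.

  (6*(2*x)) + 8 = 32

Step 1. [(6*(2*x)) + 8 = 32] peel the +8: subtract 8 from each side, so sub: 6*(2*x) = 24.
Step 2. [6*(2*x) = 24] 6·(inner) — divide through by 6, so div: 2*x = 4.
Step 3. [2*x = 4] 2·(inner) — divide through by 2, so div: x = 2.

Answer: x ∈ {2}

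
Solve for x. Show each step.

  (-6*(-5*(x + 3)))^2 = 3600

Step 1. [(-6*(-5*(x + 3)))^2 = 3600] 3600 ≥ 0, LHS is (·)² — take ±√. So sqrt: -6*(-5*(x + 3)) = 60 or -60.
Step 2. [-6*(-5*(x + 3)) = 60 or -60] -6·(inner) — divide through by -6, so div: -5*(x + 3) = -10 or 10.
Step 3. [-5*(x + 3) = -10 or 10] -5·(inner) — divide through by -5. So div: x + 3 = 2 or -2.
Step 4. [x + 3 = 2 or -2] subtract 3: x sits inside (… + 3). So sub: x = -1 or -5.

Answer: x ∈ {-5, -1}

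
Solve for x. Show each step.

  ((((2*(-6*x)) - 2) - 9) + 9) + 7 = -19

Step 1. [((((2*(-6*x)) - 2) - 9) + 9) + 7 = -19] peel the +7: subtract 7 from each side ⇒ sub: (((2*(-6*x)) - 2) - 9) + 9 = -26.
Step 2. [(((2*(-6*x)) - 2) - 9) + 9 = -26] subtract 9: x sits inside (… + 9) ⇒ sub: ((2*(-6*x)) - 2) - 9 = -35.
Step 3. [((2*(-6*x)) - 2) - 9 = -35] the outer -9 inverts by adding 9, so sub: (2*(-6*x)) - 2 = -26.
Step 4. [(2*(-6*x)) - 2 = -26] common factor 2 (LHS and -26) — divide through. So factor: (-6*x) - 1 = -13.
Step 5. [(-6*x) - 1 = -13] the outer -1 inverts by adding 1, so sub: -6*x = -12.
Step 6. [-6*x = -12] leading coefficient -6: divide by -6. So div: x = 2.

Answer: x ∈ {2}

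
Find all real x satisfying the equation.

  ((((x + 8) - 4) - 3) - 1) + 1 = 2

Step 1. [((((x + 8) - 4) - 3) - 1) + 1 = 2] 1 comes off first (subtract 1). So sub: (((x + 8) - 4) - 3) - 1 = 1.
Step 2. [(((x + 8) - 4) - 3) - 1 = 1] -1 is outermost — add 1 both sides, so sub: ((x + 8) - 4) - 3 = 2.
Step 3. [((x + 8) - 4) - 3 = 2] add 3: x sits inside (… - 3), so sub: (x + 8) - 4 = 5.
Step 4. [(x + 8) - 4 = 5] peel the -4: add 4 from each side ⇒ sub: x + 8 = 9.
Step 5. [x + 8 = 9] peel the +8: subtract 8 from each side, so sub: x = 1.

Answer: x ∈ {1}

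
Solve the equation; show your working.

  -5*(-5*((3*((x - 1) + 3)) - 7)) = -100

Step 1. [-5*(-5*((3*((x - 1) + 3)) - 7)) = -100] LHS = -5·(…); ÷-5 both sides ⇒ div: -5*((3*((x - 1) + 3)) - 7) = 20.
Step 2. [-5*((3*((x - 1) + 3)) - 7) = 20] -5 out front; divide by -5. So div: (3*((x - 1) + 3)) - 7 = -4.
Step 3. [(3*((x - 1) + 3)) - 7 = -4] 7 comes off first (add 7), so sub: 3*((x - 1) + 3) = 3.
Step 4. [3*((x - 1) + 3) = 3] 3 out front; divide by 3 ⇒ div: (x - 1) + 3 = 1.
Step 5. [(x - 1) + 3 = 1] the outer +3 inverts by subtracting 3, so sub: x - 1 = -2.
Step 6. [x - 1 = -2] peel the -1: add 1 from each side ⇒ sub: x = -1.

Answer: x ∈ {-1}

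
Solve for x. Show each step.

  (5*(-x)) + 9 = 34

Step 1. [(5*(-x)) + 9 = 34] +9 is outermost — subtract 9 both sides. So sub: 5*(-x) = 25.
Step 2. [5*(-x) = 25] leading coefficient 5: divide by 5 ⇒ div: -x = 5.
Step 3. [-x = 5] LHS negated; negate both sides, so neg: x = -5.

Answer: x ∈ {-5}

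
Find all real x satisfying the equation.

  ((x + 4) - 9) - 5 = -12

Step 1. [((x + 4) - 9) - 5 = -12] the outer -5 inverts by adding 5, so sub: (x + 4) - 9 = -7.
Step 2. [(x + 4) - 9 = -7] 9 comes off first (add 9) ⇒ sub: x + 4 = 2.
Step 3. [x + 4 = 2] 4 comes off first (subtract 4). So sub: x = -2.

Answer: x ∈ {-2}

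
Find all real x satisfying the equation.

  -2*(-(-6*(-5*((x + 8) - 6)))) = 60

Step 1. [-2*(-(-6*(-5*((x + 8) - 6)))) = 60] -2 out front; divide by -2, so div: -(-6*(-5*((x + 8) - 6))) = -30.
Step 2. [-(-6*(-5*((x + 8) - 6))) = -30] leading − — multiply by −1. So neg: -6*(-5*((x + 8) - 6)) = 30.
Step 3. [-6*(-5*((x + 8) - 6)) = 30] LHS = -6·(…); ÷-6 both sides. So div: -5*((x + 8) - 6) = -5.
Step 4. [-5*((x + 8) - 6) = -5] -5·(inner) — divide through by -5 ⇒ div: (x + 8) - 6 = 1.
Step 5. [(x + 8) - 6 = 1] add 6: x sits inside (… - 6). So sub: x + 8 = 7.
Step 6. [x + 8 = 7] subtract 8: x sits inside (… + 8). So sub: x = -1.

Answer: x ∈ {-1}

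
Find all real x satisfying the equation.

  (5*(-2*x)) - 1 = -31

Step 1. [(5*(-2*x)) - 1 = -31] peel the -1: add 1 from each side. So sub: 5*(-2*x) = -30.
Step 2. [5*(-2*x) = -30] LHS = 5·(…); ÷5 both sides ⇒ div: -2*x = -6.
Step 3. [-2*x = -6] -2 out front; divide by -2, so div: x = 3.

Answer: x ∈ {3}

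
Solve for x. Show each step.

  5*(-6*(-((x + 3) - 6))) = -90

Step 1. [5*(-6*(-((x + 3) - 6))) = -90] 5·(inner) — divide through by 5 ⇒ div: -6*(-((x + 3) - 6)) = -18.
Step 2. [-6*(-((x + 3) - 6)) = -18] -6 out front; divide by -6. So div: -((x + 3) - 6) = 3.
Step 3. [-((x + 3) - 6) = 3] flip signs both sides ⇒ neg: (x + 3) - 6 = -3.
Step 4. [(x + 3) - 6 = -3] 6 comes off first (add 6), so sub: x + 3 = 3.
Step 5. [x + 3 = 3] subtract 3: x sits inside (… + 3) ⇒ sub: x = 0.

Answer: x ∈ {0}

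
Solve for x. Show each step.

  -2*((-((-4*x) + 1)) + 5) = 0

Step 1. [-2*((-((-4*x) + 1)) + 5) = 0] -2·(inner) — divide through by -2. So div: (-((-4*x) + 1)) + 5 = 0.
Step 2. [(-((-4*x) + 1)) + 5 = 0] +5 is outermost — subtract 5 both sides, so sub: -((-4*x) + 1) = -5.
Step 3. [-((-4*x) + 1) = -5] LHS negated; negate both sides, so neg: (-4*x) + 1 = 5.
Step 4. [(-4*x) + 1 = 5] 1 comes off first (subtract 1). So sub: -4*x = 4.
Step 5. [-4*x = 4] divide by the outer -4. So div: x = -1.

Answer: x ∈ {-1}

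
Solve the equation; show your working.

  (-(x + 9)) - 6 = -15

Step 1. [(-(x + 9)) - 6 = -15] the outer -6 inverts by adding 6. So sub: -(x + 9) = -9.
Step 2. [-(x + 9) = -9] flip signs both sides, so neg: x + 9 = 9.
Step 3. [x + 9 = 9] 9 comes off first (subtract 9). So sub: x = 0.

Answer: x ∈ {0}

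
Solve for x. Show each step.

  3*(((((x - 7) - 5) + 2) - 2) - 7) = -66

Step 1. [3*(((((x - 7) - 5) + 2) - 2) - 7) = -66] LHS = 3·(…); ÷3 both sides. So div: ((((x - 7) - 5) + 2) - 2) - 7 = -22.
Step 2. [((((x - 7) - 5) + 2) - 2) - 7 = -22] peel the -7: add 7 from each side, so sub: (((x - 7) - 5) + 2) - 2 = -15.
Step 3. [(((x - 7) - 5) + 2) - 2 = -15] 2 comes off first (add 2), so sub: ((x - 7) - 5) + 2 = -13.
Step 4. [((x - 7) - 5) + 2 = -13] the outer +2 inverts by subtracting 2, so sub: (x - 7) - 5 = -15.
Step 5. [(x - 7) - 5 = -15] -5 is outermost — add 5 both sides ⇒ sub: x - 7 = -10.
Step 6. [x - 7 = -10] peel the -7: add 7 from each side. So sub: x = -3.

Answer: x ∈ {-3}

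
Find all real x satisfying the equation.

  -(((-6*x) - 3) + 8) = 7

Step 1. [-(((-6*x) - 3) + 8) = 7] LHS negated; negate both sides ⇒ neg: ((-6*x) - 3) + 8 = -7.
Step 2. [((-6*x) - 3) + 8 = -7] +8 is outermost — subtract 8 both sides, so sub: (-6*x) - 3 = -15.
Step 3. [(-6*x) - 3 = -15] -3 is outermost — add 3 both sides. So sub: -6*x = -12.
Step 4. [-6*x = -12] leading coefficient -6: divide by -6 ⇒ div: x = 2.

Answer: x ∈ {2}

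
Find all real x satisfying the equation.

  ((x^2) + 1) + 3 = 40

Step 1. [((x^2) + 1) + 3 = 40] subtract 3: x sits inside (… + 3), so sub: (x^2) + 1 = 37.
Step 2. [(x^2) + 1 = 37] 1 comes off first (subtract 1), so sub: x^2 = 36.
Step 3. [x^2 = 36] 36 ≥ 0, LHS is (·)² — take ±√, so sqrt: x = 6 or -6.

Answer: x ∈ {-6, 6}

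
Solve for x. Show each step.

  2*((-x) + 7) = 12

Step 1. [2*((-x) + 7) = 12] LHS = 2·(…); ÷2 both sides ⇒ div: (-x) + 7 = 6.
Step 2. [(-x) + 7 = 6] the outer +7 inverts by subtracting 7. So sub: -x = -1.
Step 3. [-x = -1] flip signs both sides, so neg: x = 1.

Answer: x ∈ {1}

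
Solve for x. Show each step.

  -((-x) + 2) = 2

Step 1. [-((-x) + 2) = 2] LHS negated; negate both sides. So neg: (-x) + 2 = -2.
Step 2. [(-x) + 2 = -2] the outer +2 inverts by subtracting 2. So sub: -x = -4.
Step 3. [-x = -4] flip signs both sides ⇒ neg: x = 4.

Answer: x ∈ {4}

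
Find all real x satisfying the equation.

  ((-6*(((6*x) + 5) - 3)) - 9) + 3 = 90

Step 1. [((-6*(((6*x) + 5) - 3)) - 9) + 3 = 90] +3 is outermost — subtract 3 both sides ⇒ sub: (-6*(((6*x) + 5) - 3)) - 9 = 87.
Step 2. [(-6*(((6*x) + 5) - 3)) - 9 = 87] add 9: x sits inside (… - 9). So sub: -6*(((6*x) + 5) - 3) = 96.
Step 3. [-6*(((6*x) + 5) - 3) = 96] -6·(inner) — divide through by -6, so div: ((6*x) + 5) - 3 = -16.
Step 4. [((6*x) + 5) - 3 = -16] 3 comes off first (add 3). So sub: (6*x) + 5 = -13.
Step 5. [(6*x) + 5 = -13] 5 comes off first (subtract 5). So sub: 6*x = -18.
Step 6. [6*x = -18] LHS = 6·(…); ÷6 both sides, so div: x = -3.

Answer: x ∈ {-3}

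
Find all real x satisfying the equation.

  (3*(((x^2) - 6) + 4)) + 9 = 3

Step 1. [(3*(((x^2) - 6) + 4)) + 9 = 3] common factor 3 (LHS and 3) — divide through, so factor: (((x^2) - 6) + 4) + 3 = 1.
Step 2. [(((x^2) - 6) + 4) + 3 = 1] +3 is outermost — subtract 3 both sides ⇒ sub: ((x^2) - 6) + 4 = -2.
Step 3. [((x^2) - 6) + 4 = -2] subtract 4: x sits inside (… + 4) ⇒ sub: (x^2) - 6 = -6.
Step 4. [(x^2) - 6 = -6] -6 is outermost — add 6 both sides ⇒ sub: x^2 = 0.
Step 5. [x^2 = 0] LHS squared, RHS 0 ≥ 0: apply √ (±), so sqrt: x = 0.

Answer: x ∈ {0}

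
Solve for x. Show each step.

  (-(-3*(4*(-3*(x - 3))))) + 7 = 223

Step 1. [(-(-3*(4*(-3*(x - 3))))) + 7 = 223] 7 comes off first (subtract 7) ⇒ sub: -(-3*(4*(-3*(x - 3)))) = 216.
Step 2. [-(-3*(4*(-3*(x - 3)))) = 216] LHS negated; negate both sides ⇒ neg: -3*(4*(-3*(x - 3))) = -216.
Step 3. [-3*(4*(-3*(x - 3))) = -216] divide by the outer -3, so div: 4*(-3*(x - 3)) = 72.
Step 4. [4*(-3*(x - 3)) = 72] 4 out front; divide by 4 ⇒ div: -3*(x - 3) = 18.
Step 5. [-3*(x - 3) = 18] divide by the outer -3. So div: x - 3 = -6.
Step 6. [x - 3 = -6] peel the -3: add 3 from each side. So sub: x = -3.

Answer: x ∈ {-3}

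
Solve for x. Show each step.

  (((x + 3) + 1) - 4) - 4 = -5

Step 1. [(((x + 3) + 1) - 4) - 4 = -5] peel the -4: add 4 from each side, so sub: ((x + 3) + 1) - 4 = -1.
Step 2. [((x + 3) + 1) - 4 = -1] 4 comes off first (add 4), so sub: (x + 3) + 1 = 3.
Step 3. [(x + 3) + 1 = 3] 1 comes off first (subtract 1) ⇒ sub: x + 3 = 2.
Step 4. [x + 3 = 2] 3 comes off first (subtract 3). So sub: x = -1.

Answer: x ∈ {-1}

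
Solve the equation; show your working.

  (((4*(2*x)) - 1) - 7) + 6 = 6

Step 1. [(((4*(2*x)) - 1) - 7) + 6 = 6] +6 is outermost — subtract 6 both sides ⇒ sub: ((4*(2*x)) - 1) - 7 = 0.
Step 2. [((4*(2*x)) - 1) - 7 = 0] the outer -7 inverts by adding 7, so sub: (4*(2*x)) - 1 = 7.
Step 3. [(4*(2*x)) - 1 = 7] add 1: x sits inside (… - 1). So sub: 4*(2*x) = 8.
Step 4. [4*(2*x) = 8] LHS = 4·(…); ÷4 both sides. So div: 2*x = 2.
Step 5. [2*x = 2] 2·(inner) — divide through by 2, so div: x = 1.

Answer: x ∈ {1}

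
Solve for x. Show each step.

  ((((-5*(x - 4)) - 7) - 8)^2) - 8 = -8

Step 1. [((((-5*(x - 4)) - 7) - 8)^2) - 8 = -8] 8 comes off first (add 8) ⇒ sub: (((-5*(x - 4)) - 7) - 8)^2 = 0.
Step 2. [(((-5*(x - 4)) - 7) - 8)^2 = 0] LHS squared, RHS 0 ≥ 0: apply √ (±) ⇒ sqrt: ((-5*(x - 4)) - 7) - 8 = 0.
Step 3. [((-5*(x - 4)) - 7) - 8 = 0] add 8: x sits inside (… - 8). So sub: (-5*(x - 4)) - 7 = 8.
Step 4. [(-5*(x - 4)) - 7 = 8] the outer -7 inverts by adding 7, so sub: -5*(x - 4) = 15.
Step 5. [-5*(x - 4) = 15] leading coefficient -5: divide by -5 ⇒ div: x - 4 = -3.
Step 6. [x - 4 = -3] add 4: x sits inside (… - 4), so sub: x = 1.

Answer: x ∈ {1}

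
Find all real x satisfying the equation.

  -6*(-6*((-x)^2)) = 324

Step 1. [-6*(-6*((-x)^2)) = 324] divide by the outer -6, so div: -6*((-x)^2) = -54.
Step 2. [-6*((-x)^2) = -54] leading coefficient -6: divide by -6 ⇒ div: (-x)^2 = 9.
Step 3. [(-x)^2 = 9] LHS squared, RHS 9 ≥ 0: apply √ (±) ⇒ sqrt: -x = 3 or -3.
Step 4. [-x = 3 or -3] flip signs both sides. So neg: x = -3 or 3.

Answer: x ∈ {-3, 3}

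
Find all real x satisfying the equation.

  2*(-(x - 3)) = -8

Step 1. [2*(-(x - 3)) = -8] 2 out front; divide by 2, so div: -(x - 3) = -4.
Step 2. [-(x - 3) = -4] LHS negated; negate both sides, so neg: x - 3 = 4.
Step 3. [x - 3 = 4] peel the -3: add 3 from each side, so sub: x = 7.

Answer: x ∈ {7}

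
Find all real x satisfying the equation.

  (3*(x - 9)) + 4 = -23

Step 1. [(3*(x - 9)) + 4 = -23] subtract 4: x sits inside (… + 4). So sub: 3*(x - 9) = -27.
Step 2. [3*(x - 9) = -27] 3 out front; divide by 3 ⇒ div: x - 9 = -9.
Step 3. [x - 9 = -9] the outer -9 inverts by adding 9 ⇒ sub: x = 0.

Answer: x ∈ {0}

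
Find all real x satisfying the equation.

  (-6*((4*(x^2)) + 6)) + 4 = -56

Step 1. [(-6*((4*(x^2)) + 6)) + 4 = -56] +4 is outermost — subtract 4 both sides, so sub: -6*((4*(x^2)) + 6) = -60.
Step 2. [-6*((4*(x^2)) + 6) = -60] LHS = -6·(…); ÷-6 both sides, so div: (4*(x^2)) + 6 = 10.
Step 3. [(4*(x^2)) + 6 = 10] the outer +6 inverts by subtracting 6. So sub: 4*(x^2) = 4.
Step 4. [4*(x^2) = 4] 4 out front; divide by 4, so div: x^2 = 1.
Step 5. [x^2 = 1] √ both sides: 1 ≥ 0 gives two branches. So sqrt: x = 1 or -1.

Answer: x ∈ {-1, 1}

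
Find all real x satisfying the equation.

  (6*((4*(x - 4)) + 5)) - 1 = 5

Step 1. [(6*((4*(x - 4)) + 5)) - 1 = 5] -1 is outermost — add 1 both sides ⇒ sub: 6*((4*(x - 4)) + 5) = 6.
Step 2. [6*((4*(x - 4)) + 5) = 6] leading coefficient 6: divide by 6. So div: (4*(x - 4)) + 5 = 1.
Step 3. [(4*(x - 4)) + 5 = 1] subtract 5: x sits inside (… + 5), so sub: 4*(x - 4) = -4.
Step 4. [4*(x - 4) = -4] leading coefficient 4: divide by 4, so div: x - 4 = -1.
Step 5. [x - 4 = -1] peel the -4: add 4 from each side, so sub: x = 3.

Answer: x ∈ {3}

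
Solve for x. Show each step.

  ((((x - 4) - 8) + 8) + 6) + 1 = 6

Step 1. [((((x - 4) - 8) + 8) + 6) + 1 = 6] peel the +1: subtract 1 from each side. So sub: (((x - 4) - 8) + 8) + 6 = 5.
Step 2. [(((x - 4) - 8) + 8) + 6 = 5] subtract 6: x sits inside (… + 6). So sub: ((x - 4) - 8) + 8 = -1.
Step 3. [((x - 4) - 8) + 8 = -1] +8 is outermost — subtract 8 both sides, so sub: (x - 4) - 8 = -9.
Step 4. [(x - 4) - 8 = -9] -8 is outermost — add 8 both sides, so sub: x - 4 = -1.
Step 5. [x - 4 = -1] peel the -4: add 4 from each side. So sub: x = 3.

Answer: x ∈ {3}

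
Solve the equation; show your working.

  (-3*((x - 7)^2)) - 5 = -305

Step 1. [(-3*((x - 7)^2)) - 5 = -305] the outer -5 inverts by adding 5 ⇒ sub: -3*((x - 7)^2) = -300.
Step 2. [-3*((x - 7)^2) = -300] -3·(inner) — divide through by -3. So div: (x - 7)^2 = 100.
Step 3. [(x - 7)^2 = 100] √ both sides: 100 ≥ 0 gives two branches, so sqrt: x - 7 = 10 or -10.
Step 4. [x - 7 = 10 or -10] 7 comes off first (add 7). So sub: x = 17 or -3.

Answer: x ∈ {-3, 17}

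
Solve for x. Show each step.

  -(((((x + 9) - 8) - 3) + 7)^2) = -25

Step 1. [-(((((x + 9) - 8) - 3) + 7)^2) = -25] flip signs both sides, so neg: ((((x + 9) - 8) - 3) + 7)^2 = 25.
Step 2. [((((x + 9) - 8) - 3) + 7)^2 = 25] LHS squared, RHS 25 ≥ 0: apply √ (±) ⇒ sqrt: (((x + 9) - 8) - 3) + 7 = 5 or -5.
Step 3. [(((x + 9) - 8) - 3) + 7 = 5 or -5] 7 comes off first (subtract 7) ⇒ sub: ((x + 9) - 8) - 3 = -2 or -12.
Step 4. [((x + 9) - 8) - 3 = -2 or -12] 3 comes off first (add 3). So sub: (x + 9) - 8 = 1 or -9.
Step 5. [(x + 9) - 8 = 1 or -9] peel the -8: add 8 from each side. So sub: x + 9 = 9 or -1.
Step 6. [x + 9 = 9 or -1] 9 comes off first (subtract 9) ⇒ sub: x = 0 or -10.

Answer: x ∈ {-10, 0}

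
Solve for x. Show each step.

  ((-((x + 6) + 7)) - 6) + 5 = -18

Step 1. [((-((x + 6) + 7)) - 6) + 5 = -18] 5 comes off first (subtract 5) ⇒ sub: (-((x + 6) + 7)) - 6 = -23.
Step 2. [(-((x + 6) + 7)) - 6 = -23] 6 comes off first (add 6). So sub: -((x + 6) + 7) = -17.
Step 3. [-((x + 6) + 7) = -17] flip signs both sides ⇒ neg: (x + 6) + 7 = 17.
Step 4. [(x + 6) + 7 = 17] 7 comes off first (subtract 7) ⇒ sub: x + 6 = 10.
Step 5. [x + 6 = 10] 6 comes off first (subtract 6). So sub: x = 4.

Answer: x ∈ {4}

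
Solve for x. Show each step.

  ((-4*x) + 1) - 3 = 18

Step 1. [((-4*x) + 1) - 3 = 18] add 3: x sits inside (… - 3), so sub: (-4*x) + 1 = 21.
Step 2. [(-4*x) + 1 = 21] subtract 1: x sits inside (… + 1). So sub: -4*x = 20.
Step 3. [-4*x = 20] -4 out front; divide by -4 ⇒ div: x = -5.

Answer: x ∈ {-5}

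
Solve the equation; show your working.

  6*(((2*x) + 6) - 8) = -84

Step 1. [6*(((2*x) + 6) - 8) = -84] 6·(inner) — divide through by 6, so div: ((2*x) + 6) - 8 = -14.
Step 2. [((2*x) + 6) - 8 = -14] 8 comes off first (add 8). So sub: (2*x) + 6 = -6.
Step 3. [(2*x) + 6 = -6] peel the +6: subtract 6 from each side. So sub: 2*x = -12.
Step 4. [2*x = -12] leading coefficient 2: divide by 2. So div: x = -6.

Answer: x ∈ {-6}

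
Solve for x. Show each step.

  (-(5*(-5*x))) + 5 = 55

Step 1. [(-(5*(-5*x))) + 5 = 55] peel the +5: subtract 5 from each side. So sub: -(5*(-5*x)) = 50.
Step 2. [-(5*(-5*x)) = 50] flip signs both sides. So neg: 5*(-5*x) = -50.
Step 3. [5*(-5*x) = -50] leading coefficient 5: divide by 5 ⇒ div: -5*x = -10.
Step 4. [-5*x = -10] -5 out front; divide by -5. So div: x = 2.

Answer: x ∈ {2}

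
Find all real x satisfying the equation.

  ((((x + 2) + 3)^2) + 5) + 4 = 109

Step 1. [((((x + 2) + 3)^2) + 5) + 4 = 109] peel the +4: subtract 4 from each side ⇒ sub: (((x + 2) + 3)^2) + 5 = 105.
Step 2. [(((x + 2) + 3)^2) + 5 = 105] +5 is outermost — subtract 5 both sides, so sub: ((x + 2) + 3)^2 = 100.
Step 3. [((x + 2) + 3)^2 = 100] 100 ≥ 0, LHS is (·)² — take ±√. So sqrt: (x + 2) + 3 = 10 or -10.
Step 4. [(x + 2) + 3 = 10 or -10] subtract 3: x sits inside (… + 3) ⇒ sub: x + 2 = 7 or -13.
Step 5. [x + 2 = 7 or -13] +2 is outermost — subtract 2 both sides, so sub: x = 5 or -15.

Answer: x ∈ {-15, 5}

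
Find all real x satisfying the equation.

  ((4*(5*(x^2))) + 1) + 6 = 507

Step 1. [((4*(5*(x^2))) + 1) + 6 = 507] the outer +6 inverts by subtracting 6, so sub: (4*(5*(x^2))) + 1 = 501.
Step 2. [(4*(5*(x^2))) + 1 = 501] the outer +1 inverts by subtracting 1, so sub: 4*(5*(x^2)) = 500.
Step 3. [4*(5*(x^2)) = 500] leading coefficient 4: divide by 4 ⇒ div: 5*(x^2) = 125.
Step 4. [5*(x^2) = 125] 5·(inner) — divide through by 5, so div: x^2 = 25.
Step 5. [x^2 = 25] √ both sides: 25 ≥ 0 gives two branches. So sqrt: x = 5 or -5.

Answer: x ∈ {-5, 5}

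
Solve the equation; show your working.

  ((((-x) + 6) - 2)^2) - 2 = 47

Step 1. [((((-x) + 6) - 2)^2) - 2 = 47] add 2: x sits inside (… - 2) ⇒ sub: (((-x) + 6) - 2)^2 = 49.
Step 2. [(((-x) + 6) - 2)^2 = 49] LHS squared, RHS 49 ≥ 0: apply √ (±) ⇒ sqrt: ((-x) + 6) - 2 = 7 or -7.
Step 3. [((-x) + 6) - 2 = 7 or -7] -2 is outermost — add 2 both sides. So sub: (-x) + 6 = 9 or -5.
Step 4. [(-x) + 6 = 9 or -5] subtract 6: x sits inside (… + 6) ⇒ sub: -x = 3 or -11.
Step 5. [-x = 3 or -11] leading − — multiply by −1 ⇒ neg: x = -3 or 11.

Answer: x ∈ {-3, 11}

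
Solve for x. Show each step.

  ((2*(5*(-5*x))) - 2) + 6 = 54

Step 1. [((2*(5*(-5*x))) - 2) + 6 = 54] the outer +6 inverts by subtracting 6 ⇒ sub: (2*(5*(-5*x))) - 2 = 48.
Step 2. [(2*(5*(-5*x))) - 2 = 48] 2 divides every term; factor it out, so factor: (5*(-5*x)) - 1 = 24.
Step 3. [(5*(-5*x)) - 1 = 24] 1 comes off first (add 1). So sub: 5*(-5*x) = 25.
Step 4. [5*(-5*x) = 25] 5·(inner) — divide through by 5 ⇒ div: -5*x = 5.
Step 5. [-5*x = 5] -5·(inner) — divide through by -5 ⇒ div: x = -1.

Answer: x ∈ {-1}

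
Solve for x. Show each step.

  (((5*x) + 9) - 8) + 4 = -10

Step 1. [(((5*x) + 9) - 8) + 4 = -10] subtract 4: x sits inside (… + 4). So sub: ((5*x) + 9) - 8 = -14.
Step 2. [((5*x) + 9) - 8 = -14] the outer -8 inverts by adding 8. So sub: (5*x) + 9 = -6.
Step 3. [(5*x) + 9 = -6] 9 comes off first (subtract 9). So sub: 5*x = -15.
Step 4. [5*x = -15] 5·(inner) — divide through by 5, so div: x = -3.

Answer: x ∈ {-3}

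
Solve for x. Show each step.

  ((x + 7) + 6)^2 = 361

Step 1. [((x + 7) + 6)^2 = 361] 361 ≥ 0, LHS is (·)² — take ±√ ⇒ sqrt: (x + 7) + 6 = 19 or -19.
Step 2. [(x + 7) + 6 = 19 or -19] peel the +6: subtract 6 from each side. So sub: x + 7 = 13 or -25.
Step 3. [x + 7 = 13 or -25] peel the +7: subtract 7 from each side, so sub: x = 6 or -32.

Answer: x ∈ {-32, 6}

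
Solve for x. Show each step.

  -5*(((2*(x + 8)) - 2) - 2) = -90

Step 1. [-5*(((2*(x + 8)) - 2) - 2) = -90] -5 out front; divide by -5 ⇒ div: ((2*(x + 8)) - 2) - 2 = 18.
Step 2. [((2*(x + 8)) - 2) - 2 = 18] -2 is outermost — add 2 both sides, so sub: (2*(x + 8)) - 2 = 20.
Step 3. [(2*(x + 8)) - 2 = 20] peel the -2: add 2 from each side ⇒ sub: 2*(x + 8) = 22.
Step 4. [2*(x + 8) = 22] 2 out front; divide by 2 ⇒ div: x + 8 = 11.
Step 5. [x + 8 = 11] the outer +8 inverts by subtracting 8, so sub: x = 3.

Answer: x ∈ {3}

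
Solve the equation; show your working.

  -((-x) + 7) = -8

Step 1. [-((-x) + 7) = -8] LHS negated; negate both sides ⇒ neg: (-x) + 7 = 8.
Step 2. [(-x) + 7 = 8] +7 is outermost — subtract 7 both sides. So sub: -x = 1.
Step 3. [-x = 1] flip signs both sides. So neg: x = -1.

Answer: x ∈ {-1}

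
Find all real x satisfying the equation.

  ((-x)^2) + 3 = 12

Step 1. [((-x)^2) + 3 = 12] the outer +3 inverts by subtracting 3, so sub: (-x)^2 = 9.
Step 2. [(-x)^2 = 9] LHS squared, RHS 9 ≥ 0: apply √ (±) ⇒ sqrt: -x = 3 or -3.
Step 3. [-x = 3 or -3] flip signs both sides ⇒ neg: x = -3 or 3.

Answer: x ∈ {-3, 3}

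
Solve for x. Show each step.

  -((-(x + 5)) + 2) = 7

Step 1. [-((-(x + 5)) + 2) = 7] leading − — multiply by −1 ⇒ neg: (-(x + 5)) + 2 = -7.
Step 2. [(-(x + 5)) + 2 = -7] peel the +2: subtract 2 from each side ⇒ sub: -(x + 5) = -9.
Step 3. [-(x + 5) = -9] LHS negated; negate both sides. So neg: x + 5 = 9.
Step 4. [x + 5 = 9] peel the +5: subtract 5 from each side, so sub: x = 4.

Answer: x ∈ {4}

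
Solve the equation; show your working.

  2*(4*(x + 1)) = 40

Step 1. [2*(4*(x + 1)) = 40] divide by the outer 2 ⇒ div: 4*(x + 1) = 20.
Step 2. [4*(x + 1) = 20] leading coefficient 4: divide by 4. So div: x + 1 = 5.
Step 3. [x + 1 = 5] +1 is outermost — subtract 1 both sides ⇒ sub: x = 4.

Answer: x ∈ {4}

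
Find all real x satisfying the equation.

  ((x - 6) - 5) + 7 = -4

Step 1. [((x - 6) - 5) + 7 = -4] subtract 7: x sits inside (… + 7) ⇒ sub: (x - 6) - 5 = -11.
Step 2. [(x - 6) - 5 = -11] add 5: x sits inside (… - 5). So sub: x - 6 = -6.
Step 3. [x - 6 = -6] peel the -6: add 6 from each side. So sub: x = 0.

Answer: x ∈ {0}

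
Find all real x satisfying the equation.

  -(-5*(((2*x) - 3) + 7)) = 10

Step 1. [-(-5*(((2*x) - 3) + 7)) = 10] leading − — multiply by −1 ⇒ neg: -5*(((2*x) - 3) + 7) = -10.
Step 2. [-5*(((2*x) - 3) + 7) = -10] LHS = -5·(…); ÷-5 both sides, so div: ((2*x) - 3) + 7 = 2.
Step 3. [((2*x) - 3) + 7 = 2] subtract 7: x sits inside (… + 7) ⇒ sub: (2*x) - 3 = -5.
Step 4. [(2*x) - 3 = -5] -3 is outermost — add 3 both sides, so sub: 2*x = -2.
Step 5. [2*x = -2] LHS = 2·(…); ÷2 both sides, so div: x = -1.

Answer: x ∈ {-1}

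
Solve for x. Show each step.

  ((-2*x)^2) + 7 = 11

Step 1. [((-2*x)^2) + 7 = 11] peel the +7: subtract 7 from each side ⇒ sub: (-2*x)^2 = 4.
Step 2. [(-2*x)^2 = 4] √ both sides: 4 ≥ 0 gives two branches. So sqrt: -2*x = 2 or -2.
Step 3. [-2*x = 2 or -2] LHS = -2·(…); ÷-2 both sides. So div: x = -1 or 1.

Answer: x ∈ {-1, 1}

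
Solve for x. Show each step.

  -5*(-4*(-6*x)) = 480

Step 1. [-5*(-4*(-6*x)) = 480] -5 out front; divide by -5 ⇒ div: -4*(-6*x) = -96.
Step 2. [-4*(-6*x) = -96] LHS = -4·(…); ÷-4 both sides, so div: -6*x = 24.
Step 3. [-6*x = 24] -6 out front; divide by -6. So div: x = -4.

Answer: x ∈ {-4}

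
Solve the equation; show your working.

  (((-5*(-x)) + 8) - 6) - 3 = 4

Step 1. [(((-5*(-x)) + 8) - 6) - 3 = 4] peel the -3: add 3 from each side. So sub: ((-5*(-x)) + 8) - 6 = 7.
Step 2. [((-5*(-x)) + 8) - 6 = 7] -6 is outermost — add 6 both sides. So sub: (-5*(-x)) + 8 = 13.
Step 3. [(-5*(-x)) + 8 = 13] peel the +8: subtract 8 from each side. So sub: -5*(-x) = 5.
Step 4. [-5*(-x) = 5] -5·(inner) — divide through by -5. So div: -x = -1.
Step 5. [-x = -1] flip signs both sides ⇒ neg: x = 1.

Answer: x ∈ {1}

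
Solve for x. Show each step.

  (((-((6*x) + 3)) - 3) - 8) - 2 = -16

Step 1. [(((-((6*x) + 3)) - 3) - 8) - 2 = -16] add 2: x sits inside (… - 2). So sub: ((-((6*x) + 3)) - 3) - 8 = -14.
Step 2. [((-((6*x) + 3)) - 3) - 8 = -14] 8 comes off first (add 8), so sub: (-((6*x) + 3)) - 3 = -6.
Step 3. [(-((6*x) + 3)) - 3 = -6] 3 comes off first (add 3), so sub: -((6*x) + 3) = -3.
Step 4. [-((6*x) + 3) = -3] LHS negated; negate both sides ⇒ neg: (6*x) + 3 = 3.
Step 5. [(6*x) + 3 = 3] peel the +3: subtract 3 from each side, so sub: 6*x = 0.
Step 6. [6*x = 0] divide by the outer 6, so div: x = 0.

Answer: x ∈ {0}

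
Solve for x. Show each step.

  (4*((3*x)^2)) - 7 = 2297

Step 1. [(4*((3*x)^2)) - 7 = 2297] the outer -7 inverts by adding 7. So sub: 4*((3*x)^2) = 2304.
Step 2. [4*((3*x)^2) = 2304] LHS = 4·(…); ÷4 both sides. So div: (3*x)^2 = 576.
Step 3. [(3*x)^2 = 576] √ both sides: 576 ≥ 0 gives two branches ⇒ sqrt: 3*x = 24 or -24.
Step 4. [3*x = 24 or -24] divide by the outer 3 ⇒ div: x = 8 or -8.

Answer: x ∈ {-8, 8}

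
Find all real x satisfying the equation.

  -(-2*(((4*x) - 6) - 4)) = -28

Step 1. [-(-2*(((4*x) - 6) - 4)) = -28] flip signs both sides. So neg: -2*(((4*x) - 6) - 4) = 28.
Step 2. [-2*(((4*x) - 6) - 4) = 28] leading coefficient -2: divide by -2, so div: ((4*x) - 6) - 4 = -14.
Step 3. [((4*x) - 6) - 4 = -14] add 4: x sits inside (… - 4). So sub: (4*x) - 6 = -10.
Step 4. [(4*x) - 6 = -10] peel the -6: add 6 from each side. So sub: 4*x = -4.
Step 5. [4*x = -4] LHS = 4·(…); ÷4 both sides. So div: x = -1.

Answer: x ∈ {-1}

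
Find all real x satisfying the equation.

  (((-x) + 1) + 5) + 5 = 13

Step 1. [(((-x) + 1) + 5) + 5 = 13] subtract 5: x sits inside (… + 5). So sub: ((-x) + 1) + 5 = 8.
Step 2. [((-x) + 1) + 5 = 8] peel the +5: subtract 5 from each side. So sub: (-x) + 1 = 3.
Step 3. [(-x) + 1 = 3] peel the +1: subtract 1 from each side ⇒ sub: -x = 2.
Step 4. [-x = 2] LHS negated; negate both sides. So neg: x = -2.

Answer: x ∈ {-2}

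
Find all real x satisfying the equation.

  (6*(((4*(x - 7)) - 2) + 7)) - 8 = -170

Step 1. [(6*(((4*(x - 7)) - 2) + 7)) - 8 = -170] the outer -8 inverts by adding 8. So sub: 6*(((4*(x - 7)) - 2) + 7) = -162.
Step 2. [6*(((4*(x - 7)) - 2) + 7) = -162] leading coefficient 6: divide by 6. So div: ((4*(x - 7)) - 2) + 7 = -27.
Step 3. [((4*(x - 7)) - 2) + 7 = -27] 7 comes off first (subtract 7) ⇒ sub: (4*(x - 7)) - 2 = -34.
Step 4. [(4*(x - 7)) - 2 = -34] -2 is outermost — add 2 both sides. So sub: 4*(x - 7) = -32.
Step 5. [4*(x - 7) = -32] 4·(inner) — divide through by 4. So div: x - 7 = -8.
Step 6. [x - 7 = -8] the outer -7 inverts by adding 7, so sub: x = -1.

Answer: x ∈ {-1}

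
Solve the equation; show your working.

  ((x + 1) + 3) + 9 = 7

Step 1. [((x + 1) + 3) + 9 = 7] peel the +9: subtract 9 from each side, so sub: (x + 1) + 3 = -2.
Step 2. [(x + 1) + 3 = -2] the outer +3 inverts by subtracting 3, so sub: x + 1 = -5.
Step 3. [x + 1 = -5] the outer +1 inverts by subtracting 1, so sub: x = -6.

Answer: x ∈ {-6}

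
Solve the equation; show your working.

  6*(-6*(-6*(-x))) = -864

Step 1. [6*(-6*(-6*(-x))) = -864] leading coefficient 6: divide by 6 ⇒ div: -6*(-6*(-x)) = -144.
Step 2. [-6*(-6*(-x)) = -144] leading coefficient -6: divide by -6 ⇒ div: -6*(-x) = 24.
Step 3. [-6*(-x) = 24] leading coefficient -6: divide by -6. So div: -x = -4.
Step 4. [-x = -4] flip signs both sides. So neg: x = 4.

Answer: x ∈ {4}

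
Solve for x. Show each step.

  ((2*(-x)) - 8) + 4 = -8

Step 1. [((2*(-x)) - 8) + 4 = -8] 4 comes off first (subtract 4). So sub: (2*(-x)) - 8 = -12.
Step 2. [(2*(-x)) - 8 = -12] the outer -8 inverts by adding 8, so sub: 2*(-x) = -4.
Step 3. [2*(-x) = -4] LHS = 2·(…); ÷2 both sides ⇒ div: -x = -2.
Step 4. [-x = -2] flip signs both sides ⇒ neg: x = 2.

Answer: x ∈ {2}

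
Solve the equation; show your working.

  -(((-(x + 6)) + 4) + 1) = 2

Step 1. [-(((-(x + 6)) + 4) + 1) = 2] flip signs both sides. So neg: ((-(x + 6)) + 4) + 1 = -2.
Step 2. [((-(x + 6)) + 4) + 1 = -2] subtract 1: x sits inside (… + 1) ⇒ sub: (-(x + 6)) + 4 = -3.
Step 3. [(-(x + 6)) + 4 = -3] subtract 4: x sits inside (… + 4) ⇒ sub: -(x + 6) = -7.
Step 4. [-(x + 6) = -7] LHS negated; negate both sides ⇒ neg: x + 6 = 7.
Step 5. [x + 6 = 7] peel the +6: subtract 6 from each side. So sub: x = 1.

Answer: x ∈ {1}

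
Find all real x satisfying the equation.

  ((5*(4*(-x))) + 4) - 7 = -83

Step 1. [((5*(4*(-x))) + 4) - 7 = -83] peel the -7: add 7 from each side ⇒ sub: (5*(4*(-x))) + 4 = -76.
Step 2. [(5*(4*(-x))) + 4 = -76] 4 comes off first (subtract 4) ⇒ sub: 5*(4*(-x)) = -80.
Step 3. [5*(4*(-x)) = -80] 5 out front; divide by 5 ⇒ div: 4*(-x) = -16.
Step 4. [4*(-x) = -16] divide by the outer 4 ⇒ div: -x = -4.
Step 5. [-x = -4] flip signs both sides ⇒ neg: x = 4.

Answer: x ∈ {4}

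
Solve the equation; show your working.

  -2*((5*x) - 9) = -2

Step 1. [-2*((5*x) - 9) = -2] -2·(inner) — divide through by -2, so div: (5*x) - 9 = 1.
Step 2. [(5*x) - 9 = 1] peel the -9: add 9 from each side, so sub: 5*x = 10.
Step 3. [5*x = 10] 5·(inner) — divide through by 5, so div: x = 2.

Answer: x ∈ {2}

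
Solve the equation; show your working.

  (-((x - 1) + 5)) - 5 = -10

Step 1. [(-((x - 1) + 5)) - 5 = -10] peel the -5: add 5 from each side ⇒ sub: -((x - 1) + 5) = -5.
Step 2. [-((x - 1) + 5) = -5] LHS negated; negate both sides. So neg: (x - 1) + 5 = 5.
Step 3. [(x - 1) + 5 = 5] the outer +5 inverts by subtracting 5, so sub: x - 1 = 0.
Step 4. [x - 1 = 0] the outer -1 inverts by adding 1. So sub: x = 1.

Answer: x ∈ {1}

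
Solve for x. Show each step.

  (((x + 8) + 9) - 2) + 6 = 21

Step 1. [(((x + 8) + 9) - 2) + 6 = 21] 6 comes off first (subtract 6). So sub: ((x + 8) + 9) - 2 = 15.
Step 2. [((x + 8) + 9) - 2 = 15] 2 comes off first (add 2), so sub: (x + 8) + 9 = 17.
Step 3. [(x + 8) + 9 = 17] subtract 9: x sits inside (… + 9) ⇒ sub: x + 8 = 8.
Step 4. [x + 8 = 8] the outer +8 inverts by subtracting 8, so sub: x = 0.

Answer: x ∈ {0}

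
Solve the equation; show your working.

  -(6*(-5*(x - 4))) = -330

Step 1. [-(6*(-5*(x - 4))) = -330] leading − — multiply by −1, so neg: 6*(-5*(x - 4)) = 330.
Step 2. [6*(-5*(x - 4)) = 330] leading coefficient 6: divide by 6, so div: -5*(x - 4) = 55.
Step 3. [-5*(x - 4) = 55] -5 out front; divide by -5. So div: x - 4 = -11.
Step 4. [x - 4 = -11] add 4: x sits inside (… - 4). So sub: x = -7.

Answer: x ∈ {-7}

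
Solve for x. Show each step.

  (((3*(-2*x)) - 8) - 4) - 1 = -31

Step 1. [(((3*(-2*x)) - 8) - 4) - 1 = -31] -1 is outermost — add 1 both sides. So sub: ((3*(-2*x)) - 8) - 4 = -30.
Step 2. [((3*(-2*x)) - 8) - 4 = -30] 4 comes off first (add 4) ⇒ sub: (3*(-2*x)) - 8 = -26.
Step 3. [(3*(-2*x)) - 8 = -26] peel the -8: add 8 from each side. So sub: 3*(-2*x) = -18.
Step 4. [3*(-2*x) = -18] 3 out front; divide by 3. So div: -2*x = -6.
Step 5. [-2*x = -6] -2 out front; divide by -2, so div: x = 3.

Answer: x ∈ {3}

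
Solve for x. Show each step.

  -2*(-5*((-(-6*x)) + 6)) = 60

Step 1. [-2*(-5*((-(-6*x)) + 6)) = 60] -2·(inner) — divide through by -2. So div: -5*((-(-6*x)) + 6) = -30.
Step 2. [-5*((-(-6*x)) + 6) = -30] -5·(inner) — divide through by -5, so div: (-(-6*x)) + 6 = 6.
Step 3. [(-(-6*x)) + 6 = 6] +6 is outermost — subtract 6 both sides. So sub: -(-6*x) = 0.
Step 4. [-(-6*x) = 0] leading − — multiply by −1, so neg: -6*x = 0.
Step 5. [-6*x = 0] divide by the outer -6, so div: x = 0.

Answer: x ∈ {0}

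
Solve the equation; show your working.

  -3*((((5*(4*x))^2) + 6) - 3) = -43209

Step 1. [-3*((((5*(4*x))^2) + 6) - 3) = -43209] divide by the outer -3. So div: (((5*(4*x))^2) + 6) - 3 = 14403.
Step 2. [(((5*(4*x))^2) + 6) - 3 = 14403] peel the -3: add 3 from each side ⇒ sub: ((5*(4*x))^2) + 6 = 14406.
Step 3. [((5*(4*x))^2) + 6 = 14406] 6 comes off first (subtract 6) ⇒ sub: (5*(4*x))^2 = 14400.
Step 4. [(5*(4*x))^2 = 14400] LHS squared, RHS 14400 ≥ 0: apply √ (±) ⇒ sqrt: 5*(4*x) = 120 or -120.
Step 5. [5*(4*x) = 120 or -120] LHS = 5·(…); ÷5 both sides. So div: 4*x = 24 or -24.
Step 6. [4*x = 24 or -24] leading coefficient 4: divide by 4. So div: x = 6 or -6.

Answer: x ∈ {-6, 6}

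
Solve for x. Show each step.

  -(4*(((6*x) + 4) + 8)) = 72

Step 1. [-(4*(((6*x) + 4) + 8)) = 72] LHS negated; negate both sides. So neg: 4*(((6*x) + 4) + 8) = -72.
Step 2. [4*(((6*x) + 4) + 8) = -72] leading coefficient 4: divide by 4. So div: ((6*x) + 4) + 8 = -18.
Step 3. [((6*x) + 4) + 8 = -18] subtract 8: x sits inside (… + 8) ⇒ sub: (6*x) + 4 = -26.
Step 4. [(6*x) + 4 = -26] subtract 4: x sits inside (… + 4). So sub: 6*x = -30.
Step 5. [6*x = -30] 6·(inner) — divide through by 6. So div: x = -5.

Answer: x ∈ {-5}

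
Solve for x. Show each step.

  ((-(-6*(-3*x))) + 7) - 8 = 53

Step 1. [((-(-6*(-3*x))) + 7) - 8 = 53] peel the -8: add 8 from each side ⇒ sub: (-(-6*(-3*x))) + 7 = 61.
Step 2. [(-(-6*(-3*x))) + 7 = 61] 7 comes off first (subtract 7). So sub: -(-6*(-3*x)) = 54.
Step 3. [-(-6*(-3*x)) = 54] flip signs both sides, so neg: -6*(-3*x) = -54.
Step 4. [-6*(-3*x) = -54] -6 out front; divide by -6, so div: -3*x = 9.
Step 5. [-3*x = 9] LHS = -3·(…); ÷-3 both sides, so div: x = -3.

Answer: x ∈ {-3}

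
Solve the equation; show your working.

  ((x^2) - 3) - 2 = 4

Step 1. [((x^2) - 3) - 2 = 4] add 2: x sits inside (… - 2) ⇒ sub: (x^2) - 3 = 6.
Step 2. [(x^2) - 3 = 6] -3 is outermost — add 3 both sides, so sub: x^2 = 9.
Step 3. [x^2 = 9] LHS squared, RHS 9 ≥ 0: apply √ (±) ⇒ sqrt: x = 3 or -3.

Answer: x ∈ {-3, 3}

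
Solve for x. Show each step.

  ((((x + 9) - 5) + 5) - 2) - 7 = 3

Step 1. [((((x + 9) - 5) + 5) - 2) - 7 = 3] peel the -7: add 7 from each side ⇒ sub: (((x + 9) - 5) + 5) - 2 = 10.
Step 2. [(((x + 9) - 5) + 5) - 2 = 10] 2 comes off first (add 2). So sub: ((x + 9) - 5) + 5 = 12.
Step 3. [((x + 9) - 5) + 5 = 12] subtract 5: x sits inside (… + 5) ⇒ sub: (x + 9) - 5 = 7.
Step 4. [(x + 9) - 5 = 7] the outer -5 inverts by adding 5. So sub: x + 9 = 12.
Step 5. [x + 9 = 12] the outer +9 inverts by subtracting 9, so sub: x = 3.

Answer: x ∈ {3}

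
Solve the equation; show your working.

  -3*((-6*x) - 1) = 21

Step 1. [-3*((-6*x) - 1) = 21] LHS = -3·(…); ÷-3 both sides ⇒ div: (-6*x) - 1 = -7.
Step 2. [(-6*x) - 1 = -7] -1 is outermost — add 1 both sides ⇒ sub: -6*x = -6.
Step 3. [-6*x = -6] leading coefficient -6: divide by -6. So div: x = 1.

Answer: x ∈ {1}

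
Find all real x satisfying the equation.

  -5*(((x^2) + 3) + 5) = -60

Step 1. [-5*(((x^2) + 3) + 5) = -60] -5 out front; divide by -5, so div: ((x^2) + 3) + 5 = 12.
Step 2. [((x^2) + 3) + 5 = 12] +5 is outermost — subtract 5 both sides, so sub: (x^2) + 3 = 7.
Step 3. [(x^2) + 3 = 7] +3 is outermost — subtract 3 both sides, so sub: x^2 = 4.
Step 4. [x^2 = 4] √ both sides: 4 ≥ 0 gives two branches ⇒ sqrt: x = 2 or -2.

Answer: x ∈ {-2, 2}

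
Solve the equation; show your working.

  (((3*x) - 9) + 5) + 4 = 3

Step 1. [(((3*x) - 9) + 5) + 4 = 3] the outer +4 inverts by subtracting 4, so sub: ((3*x) - 9) + 5 = -1.
Step 2. [((3*x) - 9) + 5 = -1] +5 is outermost — subtract 5 both sides, so sub: (3*x) - 9 = -6.
Step 3. [(3*x) - 9 = -6] 3 | LHS and 3 | -6: pull 3 out. So factor: x - 3 = -2.
Step 4. [x - 3 = -2] the outer -3 inverts by adding 3 ⇒ sub: x = 1.

Answer: x ∈ {1}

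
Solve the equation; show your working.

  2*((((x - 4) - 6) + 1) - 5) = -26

Step 1. [2*((((x - 4) - 6) + 1) - 5) = -26] 2·(inner) — divide through by 2 ⇒ div: (((x - 4) - 6) + 1) - 5 = -13.
Step 2. [(((x - 4) - 6) + 1) - 5 = -13] add 5: x sits inside (… - 5) ⇒ sub: ((x - 4) - 6) + 1 = -8.
Step 3. [((x - 4) - 6) + 1 = -8] subtract 1: x sits inside (… + 1), so sub: (x - 4) - 6 = -9.
Step 4. [(x - 4) - 6 = -9] 6 comes off first (add 6). So sub: x - 4 = -3.
Step 5. [x - 4 = -3] add 4: x sits inside (… - 4) ⇒ sub: x = 1.

Answer: x ∈ {1}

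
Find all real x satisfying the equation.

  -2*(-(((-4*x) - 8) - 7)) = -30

Step 1. [-2*(-(((-4*x) - 8) - 7)) = -30] leading coefficient -2: divide by -2 ⇒ div: -(((-4*x) - 8) - 7) = 15.
Step 2. [-(((-4*x) - 8) - 7) = 15] LHS negated; negate both sides, so neg: ((-4*x) - 8) - 7 = -15.
Step 3. [((-4*x) - 8) - 7 = -15] add 7: x sits inside (… - 7) ⇒ sub: (-4*x) - 8 = -8.
Step 4. [(-4*x) - 8 = -8] -4 | LHS and -4 | -8: pull -4 out, so factor: x + 2 = 2.
Step 5. [x + 2 = 2] +2 is outermost — subtract 2 both sides ⇒ sub: x = 0.

Answer: x ∈ {0}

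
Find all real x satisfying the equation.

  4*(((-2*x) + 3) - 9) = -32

Step 1. [4*(((-2*x) + 3) - 9) = -32] leading coefficient 4: divide by 4. So div: ((-2*x) + 3) - 9 = -8.
Step 2. [((-2*x) + 3) - 9 = -8] the outer -9 inverts by adding 9 ⇒ sub: (-2*x) + 3 = 1.
Step 3. [(-2*x) + 3 = 1] peel the +3: subtract 3 from each side ⇒ sub: -2*x = -2.
Step 4. [-2*x = -2] divide by the outer -2. So div: x = 1.

Answer: x ∈ {1}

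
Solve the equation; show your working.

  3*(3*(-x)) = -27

Step 1. [3*(3*(-x)) = -27] 3 out front; divide by 3 ⇒ div: 3*(-x) = -9.
Step 2. [3*(-x) = -9] LHS = 3·(…); ÷3 both sides, so div: -x = -3.
Step 3. [-x = -3] leading − — multiply by −1. So neg: x = 3.

Answer: x ∈ {3}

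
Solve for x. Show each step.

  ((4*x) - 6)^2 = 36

Step 1. [((4*x) - 6)^2 = 36] 36 ≥ 0, LHS is (·)² — take ±√, so sqrt: (4*x) - 6 = 6 or -6.
Step 2. [(4*x) - 6 = 6 or -6] peel the -6: add 6 from each side, so sub: 4*x = 12 or 0.
Step 3. [4*x = 12 or 0] divide by the outer 4. So div: x = 3 or 0.

Answer: x ∈ {0, 3}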